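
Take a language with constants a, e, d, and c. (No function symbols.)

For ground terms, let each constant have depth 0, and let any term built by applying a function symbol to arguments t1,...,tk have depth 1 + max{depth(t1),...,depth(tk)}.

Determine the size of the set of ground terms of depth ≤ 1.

4

With no function symbols every ground term is a constant, so there are exactly 4 ground terms at every depth bound.
N_0 = 4
N_1 = 4
Explicitly: a, e, d, c.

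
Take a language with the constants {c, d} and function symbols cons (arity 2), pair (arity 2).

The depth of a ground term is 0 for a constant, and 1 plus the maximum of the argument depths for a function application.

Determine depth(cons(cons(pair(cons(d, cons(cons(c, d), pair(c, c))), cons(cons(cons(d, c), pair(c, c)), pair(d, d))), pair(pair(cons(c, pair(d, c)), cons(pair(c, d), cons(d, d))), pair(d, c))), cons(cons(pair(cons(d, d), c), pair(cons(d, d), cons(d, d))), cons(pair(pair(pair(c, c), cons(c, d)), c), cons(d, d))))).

depth(cons(c, d)) = 1 + max(0, 0) = 1
depth(pair(c, c)) = 1 + max(0, 0) = 1
depth(cons(cons(c, d), pair(c, c))) = 1 + max(1, 1) = 2
depth(cons(d, cons(cons(c, d), pair(c, c)))) = 1 + max(0, 2) = 3
depth(cons(d, c)) = 1 + max(0, 0) = 1
depth(cons(cons(d, c), pair(c, c))) = 1 + max(1, 1) = 2
depth(pair(d, d)) = 1 + max(0, 0) = 1
depth(cons(cons(cons(d, c), pair(c, c)), pair(d, d))) = 1 + max(2, 1) = 3
depth(pair(cons(d, cons(cons(c, d), pair(c, c))), cons(cons(cons(d, c), pair(c, c)), pair(d, d)))) = 1 + max(3, 3) = 4
depth(pair(d, c)) = 1 + max(0, 0) = 1
depth(cons(c, pair(d, c))) = 1 + max(0, 1) = 2
depth(pair(c, d)) = 1 + max(0, 0) = 1
depth(cons(d, d)) = 1 + max(0, 0) = 1
depth(cons(pair(c, d), cons(d, d))) = 1 + max(1, 1) = 2
depth(pair(cons(c, pair(d, c)), cons(pair(c, d), cons(d, d)))) = 1 + max(2, 2) = 3
depth(pair(pair(cons(c, pair(d, c)), cons(pair(c, d), cons(d, d))), pair(d, c))) = 1 + max(3, 1) = 4
depth(cons(pair(cons(d, cons(cons(c, d), pair(c, c))), cons(cons(cons(d, c), pair(c, c)), pair(d, d))), pair(pair(cons(c, pair(d, c)), cons(pair(c, d), cons(d, d))), pair(d, c)))) = 1 + max(4, 4) = 5
depth(pair(cons(d, d), c)) = 1 + max(1, 0) = 2
depth(pair(cons(d, d), cons(d, d))) = 1 + max(1, 1) = 2
depth(cons(pair(cons(d, d), c), pair(cons(d, d), cons(d, d)))) = 1 + max(2, 2) = 3
depth(pair(pair(c, c), cons(c, d))) = 1 + max(1, 1) = 2
depth(pair(pair(pair(c, c), cons(c, d)), c)) = 1 + max(2, 0) = 3
depth(cons(pair(pair(pair(c, c), cons(c, d)), c), cons(d, d))) = 1 + max(3, 1) = 4
depth(cons(cons(pair(cons(d, d), c), pair(cons(d, d), cons(d, d))), cons(pair(pair(pair(c, c), cons(c, d)), c), cons(d, d)))) = 1 + max(3, 4) = 5
depth(cons(cons(pair(cons(d, cons(cons(c, d), pair(c, c))), cons(cons(cons(d, c), pair(c, c)), pair(d, d))), pair(pair(cons(c, pair(d, c)), cons(pair(c, d), cons(d, d))), pair(d, c))), cons(cons(pair(cons(d, d), c), pair(cons(d, d), cons(d, d))), cons(pair(pair(pair(c, c), cons(c, d)), c), cons(d, d))))) = 1 + max(5, 5) = 6

6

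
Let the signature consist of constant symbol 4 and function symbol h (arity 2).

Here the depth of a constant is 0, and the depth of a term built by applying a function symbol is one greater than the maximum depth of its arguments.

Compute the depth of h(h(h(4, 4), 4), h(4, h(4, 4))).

3

depth(h(4, 4)) = 1 + max(0, 0) = 1
depth(h(h(4, 4), 4)) = 1 + max(1, 0) = 2
depth(h(4, h(4, 4))) = 1 + max(0, 1) = 2
depth(h(h(h(4, 4), 4), h(4, h(4, 4)))) = 1 + max(2, 2) = 3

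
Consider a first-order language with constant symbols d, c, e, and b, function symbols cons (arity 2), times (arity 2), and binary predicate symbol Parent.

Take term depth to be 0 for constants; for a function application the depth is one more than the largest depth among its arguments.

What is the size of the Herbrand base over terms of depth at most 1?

1296

First count ground terms of depth ≤ 1.
Count level by level. With function symbols cons/2, times/2, the terms of depth ≤ k are the 4 constants together with each function applied to depth-≤(k−1) tuples, so N_k = 4 + N_{k-1}^2 + N_{k-1}^2.
N_0 = 4
N_1 = 4 + 4^2 + 4^2 = 36
So |H| = 36.
A ground atom is a predicate applied to a tuple of terms from H, so the count is the sum over predicates of |H|^arity:
  Parent: 36^2 = 1296
Total ground atoms: 1296.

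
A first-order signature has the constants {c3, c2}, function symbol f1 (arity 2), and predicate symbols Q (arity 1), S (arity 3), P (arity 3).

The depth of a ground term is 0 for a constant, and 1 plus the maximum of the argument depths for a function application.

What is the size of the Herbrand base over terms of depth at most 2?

First count ground terms of depth ≤ 2.
Let N_k = |{terms of depth ≤ k}|. Then N_0 = 2 and N_k = 2 + N_{k-1}^2 for k ≥ 1 (one summand per function symbol, arity giving the exponent).
N_0 = 2
N_1 = 2 + 2^2 = 6
N_2 = 2 + 6^2 = 38
So |H| = 38.
For each predicate symbol, the number of ground atoms is |H| raised to its arity; summing:
  Q: 38;  S: 38^3 = 54872;  P: 38^3 = 54872
Total ground atoms: 38 + 54872 + 54872 = 109782.

109782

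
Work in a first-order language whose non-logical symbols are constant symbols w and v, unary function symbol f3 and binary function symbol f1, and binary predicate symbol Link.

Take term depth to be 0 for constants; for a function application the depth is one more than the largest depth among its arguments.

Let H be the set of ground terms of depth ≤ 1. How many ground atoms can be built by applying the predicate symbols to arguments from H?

First count ground terms of depth ≤ 1.
Let N_k = |{terms of depth ≤ k}|. Then N_0 = 2 and N_k = 2 + N_{k-1} + N_{k-1}^2 for k ≥ 1 (one summand per function symbol, arity giving the exponent).
N_0 = 2
N_1 = 2 + 2 + 2^2 = 8
Explicitly: w, v, f3(w), f3(v), f1(w, w), f1(w, v), f1(v, w), f1(v, v).
So |H| = 8.
For each predicate symbol, the number of ground atoms is |H| raised to its arity; summing:
  Link: 8^2 = 64
Total ground atoms: 64.

64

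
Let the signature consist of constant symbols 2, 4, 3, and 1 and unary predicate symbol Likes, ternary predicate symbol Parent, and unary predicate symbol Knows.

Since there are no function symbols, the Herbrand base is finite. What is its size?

With no function symbols, the Herbrand universe is just the 4 constants.
Ground atoms per predicate: Likes: 4, Parent: 4^3 = 64, Knows: 4.
Herbrand base size = 4 + 64 + 4 = 72.

72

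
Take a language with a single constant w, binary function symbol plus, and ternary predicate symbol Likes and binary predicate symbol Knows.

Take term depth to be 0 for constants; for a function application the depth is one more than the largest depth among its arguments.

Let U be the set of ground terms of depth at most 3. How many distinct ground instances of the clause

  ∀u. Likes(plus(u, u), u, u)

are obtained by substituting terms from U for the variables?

26

Ground terms of depth ≤ 3:
  Let N_k count ground terms of depth at most k. Each non-constant term of depth ≤ k is some function symbol applied to depth-≤(k−1) arguments, giving N_k = 1 + N_{k-1}^2.
  N_0 = 1
  N_1 = 1 + 1^2 = 2
  N_2 = 1 + 2^2 = 5
  N_3 = 1 + 5^2 = 26
So there are 26 ground terms available for substitution.
The variable u ranges independently over the available ground terms, and distinct assignments produce distinct instances.
Number of ground instances = 26.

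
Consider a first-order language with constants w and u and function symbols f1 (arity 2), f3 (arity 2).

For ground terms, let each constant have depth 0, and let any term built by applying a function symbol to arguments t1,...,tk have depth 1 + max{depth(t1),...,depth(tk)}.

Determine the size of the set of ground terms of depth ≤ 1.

10

Let N_k count ground terms of depth at most k. Each non-constant term of depth ≤ k is some function symbol applied to depth-≤(k−1) arguments, giving N_k = 2 + N_{k-1}^2 + N_{k-1}^2.
N_0 = 2
N_1 = 2 + 2^2 + 2^2 = 10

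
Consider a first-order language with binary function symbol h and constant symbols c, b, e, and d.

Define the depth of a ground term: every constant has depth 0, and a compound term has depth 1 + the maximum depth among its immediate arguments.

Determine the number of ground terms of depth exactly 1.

16

If N_k denotes the number of depth-≤k ground terms, the 4 constants give N_0 = 4, and each function symbol of arity r contributes N_{k-1}^r new terms at level k: N_k = 4 + N_{k-1}^2.
N_0 = 4
N_1 = 4 + 4^2 = 20
Terms of depth exactly 1: N_1 − N_0 = 20 − 4 = 16.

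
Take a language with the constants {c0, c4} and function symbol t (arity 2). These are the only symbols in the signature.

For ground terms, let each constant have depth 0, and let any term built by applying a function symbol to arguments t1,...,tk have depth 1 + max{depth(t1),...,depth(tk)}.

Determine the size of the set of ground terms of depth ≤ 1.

Let N_k count ground terms of depth at most k. Each non-constant term of depth ≤ k is some function symbol applied to depth-≤(k−1) arguments, giving N_k = 2 + N_{k-1}^2.
N_0 = 2
N_1 = 2 + 2^2 = 6
Explicitly: c0, c4, t(c0, c0), t(c0, c4), t(c4, c0), t(c4, c4).

6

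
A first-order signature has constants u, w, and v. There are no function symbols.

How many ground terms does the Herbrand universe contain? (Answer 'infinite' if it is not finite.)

3

There are no function symbols, so every ground term is one of the 3 constants.
The Herbrand universe is {u, w, v}, which is finite with 3 elements.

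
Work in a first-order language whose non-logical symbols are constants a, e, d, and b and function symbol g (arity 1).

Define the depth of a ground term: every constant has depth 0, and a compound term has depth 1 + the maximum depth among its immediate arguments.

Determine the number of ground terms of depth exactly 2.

Let N_k count ground terms of depth at most k. Each non-constant term of depth ≤ k is some function symbol applied to depth-≤(k−1) arguments, giving N_k = 4 + N_{k-1}.
N_0 = 4
N_1 = 4 + 4 = 8
N_2 = 4 + 8 = 12
Terms of depth exactly 2: N_2 − N_1 = 12 − 8 = 4.

4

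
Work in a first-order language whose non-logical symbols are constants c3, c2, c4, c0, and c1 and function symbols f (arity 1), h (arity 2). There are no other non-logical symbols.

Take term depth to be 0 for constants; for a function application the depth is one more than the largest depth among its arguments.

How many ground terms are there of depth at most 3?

1601495

If N_k denotes the number of depth-≤k ground terms, the 5 constants give N_0 = 5, and each function symbol of arity r contributes N_{k-1}^r new terms at level k: N_k = 5 + N_{k-1} + N_{k-1}^2.
N_0 = 5
N_1 = 5 + 5 + 5^2 = 35
N_2 = 5 + 35 + 35^2 = 1265
N_3 = 5 + 1265 + 1265^2 = 1601495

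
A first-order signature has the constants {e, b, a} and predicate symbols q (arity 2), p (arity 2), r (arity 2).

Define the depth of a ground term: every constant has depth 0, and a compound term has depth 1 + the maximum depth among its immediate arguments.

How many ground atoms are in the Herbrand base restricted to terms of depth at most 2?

First count ground terms of depth ≤ 2.
With no function symbols every ground term is a constant, so there are exactly 3 ground terms at every depth bound.
N_0 = 3
N_1 = 3
N_2 = 3
Explicitly: e, b, a.
So |H| = 3.
For each predicate symbol, the number of ground atoms is |H| raised to its arity; summing:
  q: 3^2 = 9;  p: 3^2 = 9;  r: 3^2 = 9
Total ground atoms: 9 + 9 + 9 = 27.

27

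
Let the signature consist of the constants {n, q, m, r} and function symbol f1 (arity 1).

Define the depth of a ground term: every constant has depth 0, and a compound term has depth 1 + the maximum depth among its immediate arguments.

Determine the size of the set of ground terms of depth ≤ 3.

Write N_k for the number of ground terms of depth ≤ k. A term of depth ≤ k is either a constant or a function symbol applied to arguments of depth ≤ k−1, so N_k = 4 + N_{k-1}.
N_0 = 4
N_1 = 4 + 4 = 8
N_2 = 4 + 8 = 12
N_3 = 4 + 12 = 16

16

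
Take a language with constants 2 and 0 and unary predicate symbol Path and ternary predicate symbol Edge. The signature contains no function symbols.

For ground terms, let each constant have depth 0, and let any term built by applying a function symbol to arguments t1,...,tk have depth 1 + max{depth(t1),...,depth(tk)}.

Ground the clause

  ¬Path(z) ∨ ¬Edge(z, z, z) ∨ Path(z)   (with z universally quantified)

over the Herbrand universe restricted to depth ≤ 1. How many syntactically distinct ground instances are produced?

Ground terms of depth ≤ 1:
  With no function symbols every ground term is a constant, so there are exactly 2 ground terms at every depth bound.
  N_0 = 2
  N_1 = 2
  Explicitly: 2, 0.
So there are 2 ground terms available for substitution.
The clause has 1 distinct variable (z), which appears in the body. In the free term algebra distinct substitutions yield syntactically distinct ground instances.
Number of ground instances = 2.

2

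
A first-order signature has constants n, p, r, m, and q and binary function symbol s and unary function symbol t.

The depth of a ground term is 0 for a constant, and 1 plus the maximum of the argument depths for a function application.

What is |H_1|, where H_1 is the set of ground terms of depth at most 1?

35

Count level by level. With function symbols s/2, t/1, the terms of depth ≤ k are the 5 constants together with each function applied to depth-≤(k−1) tuples, so N_k = 5 + N_{k-1}^2 + N_{k-1}.
N_0 = 5
N_1 = 5 + 5^2 + 5 = 35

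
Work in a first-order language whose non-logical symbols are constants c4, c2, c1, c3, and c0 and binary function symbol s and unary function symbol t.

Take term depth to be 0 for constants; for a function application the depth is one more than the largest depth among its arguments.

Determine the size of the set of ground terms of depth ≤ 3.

Write N_k for the number of ground terms of depth ≤ k. A term of depth ≤ k is either a constant or a function symbol applied to arguments of depth ≤ k−1, so N_k = 5 + N_{k-1}^2 + N_{k-1}.
N_0 = 5
N_1 = 5 + 5^2 + 5 = 35
N_2 = 5 + 35^2 + 35 = 1265
N_3 = 5 + 1265^2 + 1265 = 1601495

1601495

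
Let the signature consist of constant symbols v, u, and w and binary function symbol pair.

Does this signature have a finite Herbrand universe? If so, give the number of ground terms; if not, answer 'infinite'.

The signature has at least one function symbol (pair, arity 2) and at least one constant (v).
Iterating pair gives infinitely many distinct ground terms: v, pair(v, v), pair(pair(v, v), pair(v, v)), ...
So the Herbrand universe is infinite.

infinite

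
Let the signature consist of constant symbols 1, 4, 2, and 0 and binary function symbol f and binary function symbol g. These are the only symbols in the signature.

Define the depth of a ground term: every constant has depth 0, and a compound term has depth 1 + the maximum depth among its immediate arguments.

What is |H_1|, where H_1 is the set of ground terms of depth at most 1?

36

Write N_k for the number of ground terms of depth ≤ k. A term of depth ≤ k is either a constant or a function symbol applied to arguments of depth ≤ k−1, so N_k = 4 + N_{k-1}^2 + N_{k-1}^2.
N_0 = 4
N_1 = 4 + 4^2 + 4^2 = 36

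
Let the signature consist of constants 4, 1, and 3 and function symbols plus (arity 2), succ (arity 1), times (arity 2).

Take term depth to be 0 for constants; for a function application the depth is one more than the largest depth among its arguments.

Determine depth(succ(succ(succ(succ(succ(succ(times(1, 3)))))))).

depth(times(1, 3)) = 1 + max(0, 0) = 1
depth(succ(times(1, 3))) = 1 + depth(times(1, 3)) = 1 + 1 = 2
depth(succ(succ(times(1, 3)))) = 1 + depth(succ(times(1, 3))) = 1 + 2 = 3
depth(succ(succ(succ(times(1, 3))))) = 1 + depth(succ(succ(times(1, 3)))) = 1 + 3 = 4
depth(succ(succ(succ(succ(times(1, 3)))))) = 1 + depth(succ(succ(succ(times(1, 3))))) = 1 + 4 = 5
depth(succ(succ(succ(succ(succ(times(1, 3))))))) = 1 + depth(succ(succ(succ(succ(times(1, 3)))))) = 1 + 5 = 6
depth(succ(succ(succ(succ(succ(succ(times(1, 3)))))))) = 1 + depth(succ(succ(succ(succ(succ(times(1, 3))))))) = 1 + 6 = 7

7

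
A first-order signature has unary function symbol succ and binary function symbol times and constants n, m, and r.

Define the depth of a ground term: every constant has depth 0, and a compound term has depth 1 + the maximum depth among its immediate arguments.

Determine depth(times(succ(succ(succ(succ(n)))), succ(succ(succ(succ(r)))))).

depth(succ(n)) = 1 + depth(n) = 1 + 0 = 1
depth(succ(succ(n))) = 1 + depth(succ(n)) = 1 + 1 = 2
depth(succ(succ(succ(n)))) = 1 + depth(succ(succ(n))) = 1 + 2 = 3
depth(succ(succ(succ(succ(n))))) = 1 + depth(succ(succ(succ(n)))) = 1 + 3 = 4
depth(succ(r)) = 1 + depth(r) = 1 + 0 = 1
depth(succ(succ(r))) = 1 + depth(succ(r)) = 1 + 1 = 2
depth(succ(succ(succ(r)))) = 1 + depth(succ(succ(r))) = 1 + 2 = 3
depth(succ(succ(succ(succ(r))))) = 1 + depth(succ(succ(succ(r)))) = 1 + 3 = 4
depth(times(succ(succ(succ(succ(n)))), succ(succ(succ(succ(r)))))) = 1 + max(4, 4) = 5

5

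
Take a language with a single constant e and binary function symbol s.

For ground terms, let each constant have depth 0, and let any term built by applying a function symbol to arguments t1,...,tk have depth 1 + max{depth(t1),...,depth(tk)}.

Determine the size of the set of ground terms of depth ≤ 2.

5

Let N_k = |{terms of depth ≤ k}|. Then N_0 = 1 and N_k = 1 + N_{k-1}^2 for k ≥ 1 (one summand per function symbol, arity giving the exponent).
N_0 = 1
N_1 = 1 + 1^2 = 2
N_2 = 1 + 2^2 = 5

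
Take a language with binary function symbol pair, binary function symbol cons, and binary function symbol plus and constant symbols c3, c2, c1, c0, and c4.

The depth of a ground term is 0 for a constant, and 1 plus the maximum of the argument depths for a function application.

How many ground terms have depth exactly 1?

Let N_k count ground terms of depth at most k. Each non-constant term of depth ≤ k is some function symbol applied to depth-≤(k−1) arguments, giving N_k = 5 + N_{k-1}^2 + N_{k-1}^2 + N_{k-1}^2.
N_0 = 5
N_1 = 5 + 5^2 + 5^2 + 5^2 = 80
Terms of depth exactly 1: N_1 − N_0 = 80 − 5 = 75.

75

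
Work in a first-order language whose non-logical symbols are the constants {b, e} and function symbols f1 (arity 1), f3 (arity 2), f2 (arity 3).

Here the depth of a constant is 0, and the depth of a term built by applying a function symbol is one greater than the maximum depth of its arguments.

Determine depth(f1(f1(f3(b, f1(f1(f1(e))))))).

6

depth(f1(e)) = 1 + depth(e) = 1 + 0 = 1
depth(f1(f1(e))) = 1 + depth(f1(e)) = 1 + 1 = 2
depth(f1(f1(f1(e)))) = 1 + depth(f1(f1(e))) = 1 + 2 = 3
depth(f3(b, f1(f1(f1(e))))) = 1 + max(0, 3) = 4
depth(f1(f3(b, f1(f1(f1(e)))))) = 1 + depth(f3(b, f1(f1(f1(e))))) = 1 + 4 = 5
depth(f1(f1(f3(b, f1(f1(f1(e))))))) = 1 + depth(f1(f3(b, f1(f1(f1(e)))))) = 1 + 5 = 6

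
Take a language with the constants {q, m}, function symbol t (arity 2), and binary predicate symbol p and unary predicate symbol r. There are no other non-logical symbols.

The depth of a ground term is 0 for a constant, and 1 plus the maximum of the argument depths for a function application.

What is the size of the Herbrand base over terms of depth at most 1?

42

First count ground terms of depth ≤ 1.
Let N_k = |{terms of depth ≤ k}|. Then N_0 = 2 and N_k = 2 + N_{k-1}^2 for k ≥ 1 (one summand per function symbol, arity giving the exponent).
N_0 = 2
N_1 = 2 + 2^2 = 6
So |H| = 6.
For each predicate symbol, the number of ground atoms is |H| raised to its arity; summing:
  p: 6^2 = 36;  r: 6
Total ground atoms: 36 + 6 = 42.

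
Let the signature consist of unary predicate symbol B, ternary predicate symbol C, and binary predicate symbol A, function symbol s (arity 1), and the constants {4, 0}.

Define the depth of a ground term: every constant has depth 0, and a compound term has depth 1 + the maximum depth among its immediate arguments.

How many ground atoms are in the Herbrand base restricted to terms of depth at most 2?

First count ground terms of depth ≤ 2.
If N_k denotes the number of depth-≤k ground terms, the 2 constants give N_0 = 2, and each function symbol of arity r contributes N_{k-1}^r new terms at level k: N_k = 2 + N_{k-1}.
N_0 = 2
N_1 = 2 + 2 = 4
N_2 = 2 + 4 = 6
So |H| = 6.
Ground atoms are formed by filling each argument slot of a predicate with a term from H, so an r-ary predicate gives |H|^r atoms:
  B: 6;  C: 6^3 = 216;  A: 6^2 = 36
Total ground atoms: 6 + 216 + 36 = 258.

258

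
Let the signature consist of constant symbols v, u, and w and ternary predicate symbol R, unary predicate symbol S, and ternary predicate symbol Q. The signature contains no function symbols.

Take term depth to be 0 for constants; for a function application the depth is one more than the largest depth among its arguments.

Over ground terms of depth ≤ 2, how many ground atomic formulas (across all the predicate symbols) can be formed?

First count ground terms of depth ≤ 2.
With no function symbols every ground term is a constant, so there are exactly 3 ground terms at every depth bound.
N_0 = 3
N_1 = 3
N_2 = 3
Explicitly: v, u, w.
So |H| = 3.
Each predicate of arity r yields |H|^r ground atoms (one per choice of an r-tuple from H):
  R: 3^3 = 27;  S: 3;  Q: 3^3 = 27
Total ground atoms: 27 + 3 + 27 = 57.

57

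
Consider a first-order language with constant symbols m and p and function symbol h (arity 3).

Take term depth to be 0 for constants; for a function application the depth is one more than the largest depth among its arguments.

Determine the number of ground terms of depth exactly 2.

992

If N_k denotes the number of depth-≤k ground terms, the 2 constants give N_0 = 2, and each function symbol of arity r contributes N_{k-1}^r new terms at level k: N_k = 2 + N_{k-1}^3.
N_0 = 2
N_1 = 2 + 2^3 = 10
N_2 = 2 + 10^3 = 1002
Terms of depth exactly 2: N_2 − N_1 = 1002 − 10 = 992.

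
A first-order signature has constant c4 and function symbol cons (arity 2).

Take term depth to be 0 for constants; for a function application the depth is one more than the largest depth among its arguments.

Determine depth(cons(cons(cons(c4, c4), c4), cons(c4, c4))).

depth(cons(c4, c4)) = 1 + max(0, 0) = 1
depth(cons(cons(c4, c4), c4)) = 1 + max(1, 0) = 2
depth(cons(cons(cons(c4, c4), c4), cons(c4, c4))) = 1 + max(2, 1) = 3

3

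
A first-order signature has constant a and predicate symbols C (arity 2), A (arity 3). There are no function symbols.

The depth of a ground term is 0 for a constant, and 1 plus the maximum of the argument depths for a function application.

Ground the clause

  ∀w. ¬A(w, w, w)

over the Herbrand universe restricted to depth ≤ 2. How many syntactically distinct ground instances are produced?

1

Ground terms of depth ≤ 2:
  With no function symbols every ground term is a constant, so there is exactly 1 ground term at every depth bound.
  N_0 = 1
  N_1 = 1
  N_2 = 1
  Explicitly: a.
So there is exactly 1 ground term available for substitution.
The clause has 1 distinct variable (w), which appears in the body. In the free term algebra distinct substitutions yield syntactically distinct ground instances.
Number of ground instances = 1.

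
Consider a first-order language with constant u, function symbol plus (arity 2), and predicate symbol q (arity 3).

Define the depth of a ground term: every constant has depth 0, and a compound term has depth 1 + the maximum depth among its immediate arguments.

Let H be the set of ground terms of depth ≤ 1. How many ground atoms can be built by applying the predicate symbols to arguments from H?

First count ground terms of depth ≤ 1.
Write N_k for the number of ground terms of depth ≤ k. A term of depth ≤ k is either a constant or a function symbol applied to arguments of depth ≤ k−1, so N_k = 1 + N_{k-1}^2.
N_0 = 1
N_1 = 1 + 1^2 = 2
Explicitly: u, plus(u, u).
So |H| = 2.
For each predicate symbol, the number of ground atoms is |H| raised to its arity; summing:
  q: 2^3 = 8
Total ground atoms: 8.

8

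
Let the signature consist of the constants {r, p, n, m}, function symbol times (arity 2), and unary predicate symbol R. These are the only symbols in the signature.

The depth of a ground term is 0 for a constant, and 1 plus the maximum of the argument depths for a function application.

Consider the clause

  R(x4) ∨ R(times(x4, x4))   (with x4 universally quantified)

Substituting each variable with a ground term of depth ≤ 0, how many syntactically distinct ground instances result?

Ground terms of depth ≤ 0:
  If N_k denotes the number of depth-≤k ground terms, the 4 constants give N_0 = 4, and each function symbol of arity r contributes N_{k-1}^r new terms at level k: N_k = 4 + N_{k-1}^2.
  N_0 = 4
  Explicitly: r, p, n, m.
So there are 4 ground terms available for substitution.
The variable x4 ranges independently over the available ground terms, and distinct assignments produce distinct instances.
Number of ground instances = 4.

4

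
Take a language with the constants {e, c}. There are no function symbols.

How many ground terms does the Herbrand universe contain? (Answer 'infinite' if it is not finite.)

There are no function symbols, so every ground term is one of the 2 constants.
The Herbrand universe is {e, c}, which is finite with 2 elements.

2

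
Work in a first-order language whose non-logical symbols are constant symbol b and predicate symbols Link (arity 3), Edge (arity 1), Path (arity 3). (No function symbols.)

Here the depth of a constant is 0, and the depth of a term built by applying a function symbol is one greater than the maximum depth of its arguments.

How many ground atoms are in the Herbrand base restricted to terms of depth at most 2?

First count ground terms of depth ≤ 2.
With no function symbols every ground term is a constant, so there is exactly 1 ground term at every depth bound.
N_0 = 1
N_1 = 1
N_2 = 1
Explicitly: b.
So |H| = 1.
Each predicate of arity r yields |H|^r ground atoms (one per choice of an r-tuple from H):
  Link: 1^3 = 1;  Edge: 1;  Path: 1^3 = 1
Total ground atoms: 1 + 1 + 1 = 3.

3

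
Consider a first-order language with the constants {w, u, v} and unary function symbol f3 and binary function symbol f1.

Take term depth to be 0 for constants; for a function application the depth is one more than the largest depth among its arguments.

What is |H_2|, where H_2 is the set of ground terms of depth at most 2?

243

Let N_k = |{terms of depth ≤ k}|. Then N_0 = 3 and N_k = 3 + N_{k-1} + N_{k-1}^2 for k ≥ 1 (one summand per function symbol, arity giving the exponent).
N_0 = 3
N_1 = 3 + 3 + 3^2 = 15
N_2 = 3 + 15 + 15^2 = 243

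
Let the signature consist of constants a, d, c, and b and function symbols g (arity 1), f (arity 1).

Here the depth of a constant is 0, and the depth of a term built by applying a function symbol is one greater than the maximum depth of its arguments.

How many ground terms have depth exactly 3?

32

Let N_k count ground terms of depth at most k. Each non-constant term of depth ≤ k is some function symbol applied to depth-≤(k−1) arguments, giving N_k = 4 + N_{k-1} + N_{k-1}.
N_0 = 4
N_1 = 4 + 4 + 4 = 12
N_2 = 4 + 12 + 12 = 28
N_3 = 4 + 28 + 28 = 60
Terms of depth exactly 3: N_3 − N_2 = 60 − 28 = 32.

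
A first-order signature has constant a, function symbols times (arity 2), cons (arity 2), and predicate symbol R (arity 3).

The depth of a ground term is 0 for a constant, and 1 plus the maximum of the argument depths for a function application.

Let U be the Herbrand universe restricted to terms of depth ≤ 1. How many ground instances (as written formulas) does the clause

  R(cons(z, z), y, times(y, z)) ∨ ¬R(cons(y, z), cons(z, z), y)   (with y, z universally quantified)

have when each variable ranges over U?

Ground terms of depth ≤ 1:
  Count level by level. With function symbols times/2, cons/2, the terms of depth ≤ k are the 1 constant together with each function applied to depth-≤(k−1) tuples, so N_k = 1 + N_{k-1}^2 + N_{k-1}^2.
  N_0 = 1
  N_1 = 1 + 1^2 + 1^2 = 3
So there are 3 ground terms available for substitution.
Each of y, z ranges independently over the available ground terms, and distinct assignments produce distinct instances.
Number of ground instances = 3^2 = 9.

9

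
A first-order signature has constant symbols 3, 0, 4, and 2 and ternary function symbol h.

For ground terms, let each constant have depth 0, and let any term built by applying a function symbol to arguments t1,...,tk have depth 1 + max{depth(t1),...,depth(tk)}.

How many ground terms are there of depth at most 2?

314436

Count level by level. With function symbols h/3, the terms of depth ≤ k are the 4 constants together with each function applied to depth-≤(k−1) tuples, so N_k = 4 + N_{k-1}^3.
N_0 = 4
N_1 = 4 + 4^3 = 68
N_2 = 4 + 68^3 = 314436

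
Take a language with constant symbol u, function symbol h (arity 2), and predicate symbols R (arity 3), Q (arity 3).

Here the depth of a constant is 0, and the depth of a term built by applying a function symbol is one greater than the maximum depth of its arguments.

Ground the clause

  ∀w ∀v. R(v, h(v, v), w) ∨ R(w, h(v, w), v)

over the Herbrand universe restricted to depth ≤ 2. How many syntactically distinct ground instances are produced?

Ground terms of depth ≤ 2:
  Let N_k = |{terms of depth ≤ k}|. Then N_0 = 1 and N_k = 1 + N_{k-1}^2 for k ≥ 1 (one summand per function symbol, arity giving the exponent).
  N_0 = 1
  N_1 = 1 + 1^2 = 2
  N_2 = 1 + 2^2 = 5
  Explicitly: u, h(u, u), h(u, h(u, u)), h(h(u, u), u), h(h(u, u), h(u, u)).
So there are 5 ground terms available for substitution.
The clause has 2 distinct variables (w, v), each appearing in the body. In the free term algebra distinct substitutions yield syntactically distinct ground instances.
Number of ground instances = 5^2 = 25.

25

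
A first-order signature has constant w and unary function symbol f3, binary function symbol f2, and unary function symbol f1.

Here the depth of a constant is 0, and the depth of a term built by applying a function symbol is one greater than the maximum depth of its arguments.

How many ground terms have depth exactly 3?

Let N_k count ground terms of depth at most k. Each non-constant term of depth ≤ k is some function symbol applied to depth-≤(k−1) arguments, giving N_k = 1 + N_{k-1} + N_{k-1}^2 + N_{k-1}.
N_0 = 1
N_1 = 1 + 1 + 1^2 + 1 = 4
N_2 = 1 + 4 + 4^2 + 4 = 25
N_3 = 1 + 25 + 25^2 + 25 = 676
Terms of depth exactly 3: N_3 − N_2 = 676 − 25 = 651.

651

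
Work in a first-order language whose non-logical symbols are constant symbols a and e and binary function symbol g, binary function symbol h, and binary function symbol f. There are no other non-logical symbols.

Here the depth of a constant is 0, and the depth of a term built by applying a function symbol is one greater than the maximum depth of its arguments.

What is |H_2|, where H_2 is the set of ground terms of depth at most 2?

Let N_k = |{terms of depth ≤ k}|. Then N_0 = 2 and N_k = 2 + N_{k-1}^2 + N_{k-1}^2 + N_{k-1}^2 for k ≥ 1 (one summand per function symbol, arity giving the exponent).
N_0 = 2
N_1 = 2 + 2^2 + 2^2 + 2^2 = 14
N_2 = 2 + 14^2 + 14^2 + 14^2 = 590

590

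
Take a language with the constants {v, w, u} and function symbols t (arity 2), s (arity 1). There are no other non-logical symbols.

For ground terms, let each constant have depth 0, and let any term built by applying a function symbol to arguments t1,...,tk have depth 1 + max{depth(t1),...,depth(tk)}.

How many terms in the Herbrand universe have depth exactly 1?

Let N_k count ground terms of depth at most k. Each non-constant term of depth ≤ k is some function symbol applied to depth-≤(k−1) arguments, giving N_k = 3 + N_{k-1}^2 + N_{k-1}.
N_0 = 3
N_1 = 3 + 3^2 + 3 = 15
Terms of depth exactly 1: N_1 − N_0 = 15 − 3 = 12.

12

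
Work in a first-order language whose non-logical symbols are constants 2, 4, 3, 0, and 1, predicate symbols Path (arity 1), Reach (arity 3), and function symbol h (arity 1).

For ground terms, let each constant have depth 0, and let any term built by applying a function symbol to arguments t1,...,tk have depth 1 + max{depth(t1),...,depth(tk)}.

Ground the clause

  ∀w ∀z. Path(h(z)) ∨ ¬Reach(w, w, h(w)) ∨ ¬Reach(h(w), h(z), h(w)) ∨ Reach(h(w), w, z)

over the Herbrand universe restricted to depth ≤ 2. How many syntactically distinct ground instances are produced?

225

Ground terms of depth ≤ 2:
  Write N_k for the number of ground terms of depth ≤ k. A term of depth ≤ k is either a constant or a function symbol applied to arguments of depth ≤ k−1, so N_k = 5 + N_{k-1}.
  N_0 = 5
  N_1 = 5 + 5 = 10
  N_2 = 5 + 10 = 15
So there are 15 ground terms available for substitution.
The body mentions every one of the 2 quantified variables; since ground terms form a free algebra, no two substitutions collapse to the same formula.
Number of ground instances = 15^2 = 225.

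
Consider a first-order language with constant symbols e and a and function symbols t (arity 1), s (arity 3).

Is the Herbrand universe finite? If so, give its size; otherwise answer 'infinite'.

infinite

The signature has at least one function symbol (t, arity 1) and at least one constant (e).
Iterating t gives infinitely many distinct ground terms: e, t(e), t(t(e)), ...
So the Herbrand universe is infinite.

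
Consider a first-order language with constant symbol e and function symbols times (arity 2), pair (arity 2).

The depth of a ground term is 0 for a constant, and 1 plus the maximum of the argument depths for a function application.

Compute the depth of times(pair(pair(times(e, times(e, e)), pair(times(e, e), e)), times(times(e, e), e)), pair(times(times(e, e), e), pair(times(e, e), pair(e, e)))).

depth(times(e, e)) = 1 + max(0, 0) = 1
depth(times(e, times(e, e))) = 1 + max(0, 1) = 2
depth(pair(times(e, e), e)) = 1 + max(1, 0) = 2
depth(pair(times(e, times(e, e)), pair(times(e, e), e))) = 1 + max(2, 2) = 3
depth(times(times(e, e), e)) = 1 + max(1, 0) = 2
depth(pair(pair(times(e, times(e, e)), pair(times(e, e), e)), times(times(e, e), e))) = 1 + max(3, 2) = 4
depth(pair(e, e)) = 1 + max(0, 0) = 1
depth(pair(times(e, e), pair(e, e))) = 1 + max(1, 1) = 2
depth(pair(times(times(e, e), e), pair(times(e, e), pair(e, e)))) = 1 + max(2, 2) = 3
depth(times(pair(pair(times(e, times(e, e)), pair(times(e, e), e)), times(times(e, e), e)), pair(times(times(e, e), e), pair(times(e, e), pair(e, e))))) = 1 + max(4, 3) = 5

5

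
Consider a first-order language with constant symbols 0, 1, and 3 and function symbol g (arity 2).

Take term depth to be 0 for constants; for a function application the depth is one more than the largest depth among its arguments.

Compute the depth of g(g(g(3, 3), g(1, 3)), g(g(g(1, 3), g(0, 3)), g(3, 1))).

depth(g(3, 3)) = 1 + max(0, 0) = 1
depth(g(1, 3)) = 1 + max(0, 0) = 1
depth(g(g(3, 3), g(1, 3))) = 1 + max(1, 1) = 2
depth(g(0, 3)) = 1 + max(0, 0) = 1
depth(g(g(1, 3), g(0, 3))) = 1 + max(1, 1) = 2
depth(g(3, 1)) = 1 + max(0, 0) = 1
depth(g(g(g(1, 3), g(0, 3)), g(3, 1))) = 1 + max(2, 1) = 3
depth(g(g(g(3, 3), g(1, 3)), g(g(g(1, 3), g(0, 3)), g(3, 1)))) = 1 + max(2, 3) = 4

4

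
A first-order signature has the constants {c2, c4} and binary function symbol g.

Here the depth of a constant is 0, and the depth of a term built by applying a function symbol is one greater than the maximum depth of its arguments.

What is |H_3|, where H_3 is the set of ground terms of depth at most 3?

Write N_k for the number of ground terms of depth ≤ k. A term of depth ≤ k is either a constant or a function symbol applied to arguments of depth ≤ k−1, so N_k = 2 + N_{k-1}^2.
N_0 = 2
N_1 = 2 + 2^2 = 6
N_2 = 2 + 6^2 = 38
N_3 = 2 + 38^2 = 1446

1446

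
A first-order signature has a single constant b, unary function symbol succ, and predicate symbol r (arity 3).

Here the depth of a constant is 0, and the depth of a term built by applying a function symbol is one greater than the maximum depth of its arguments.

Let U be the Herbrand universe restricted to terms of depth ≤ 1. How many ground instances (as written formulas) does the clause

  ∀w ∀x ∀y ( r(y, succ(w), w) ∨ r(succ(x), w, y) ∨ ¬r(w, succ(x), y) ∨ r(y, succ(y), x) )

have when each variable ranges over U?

Ground terms of depth ≤ 1:
  Let N_k count ground terms of depth at most k. Each non-constant term of depth ≤ k is some function symbol applied to depth-≤(k−1) arguments, giving N_k = 1 + N_{k-1}.
  N_0 = 1
  N_1 = 1 + 1 = 2
  Explicitly: b, succ(b).
So there are 2 ground terms available for substitution.
The body mentions every one of the 3 quantified variables; since ground terms form a free algebra, no two substitutions collapse to the same formula.
Number of ground instances = 2^3 = 8.

8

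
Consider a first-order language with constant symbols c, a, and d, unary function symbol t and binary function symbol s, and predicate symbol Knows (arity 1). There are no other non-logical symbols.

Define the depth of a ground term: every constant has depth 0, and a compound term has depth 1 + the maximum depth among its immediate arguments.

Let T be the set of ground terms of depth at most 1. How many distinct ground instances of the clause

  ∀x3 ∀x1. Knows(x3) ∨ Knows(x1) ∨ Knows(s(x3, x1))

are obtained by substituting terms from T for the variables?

225

Ground terms of depth ≤ 1:
  Write N_k for the number of ground terms of depth ≤ k. A term of depth ≤ k is either a constant or a function symbol applied to arguments of depth ≤ k−1, so N_k = 3 + N_{k-1} + N_{k-1}^2.
  N_0 = 3
  N_1 = 3 + 3 + 3^2 = 15
So there are 15 ground terms available for substitution.
The body mentions every one of the 2 quantified variables; since ground terms form a free algebra, no two substitutions collapse to the same formula.
Number of ground instances = 15^2 = 225.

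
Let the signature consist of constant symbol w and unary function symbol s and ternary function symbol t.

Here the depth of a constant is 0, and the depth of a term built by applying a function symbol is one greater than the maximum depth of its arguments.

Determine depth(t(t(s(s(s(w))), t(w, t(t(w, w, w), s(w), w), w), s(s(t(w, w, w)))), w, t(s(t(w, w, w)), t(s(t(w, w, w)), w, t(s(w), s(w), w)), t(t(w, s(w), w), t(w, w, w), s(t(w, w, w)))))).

5

depth(s(w)) = 1 + depth(w) = 1 + 0 = 1
depth(s(s(w))) = 1 + depth(s(w)) = 1 + 1 = 2
depth(s(s(s(w)))) = 1 + depth(s(s(w))) = 1 + 2 = 3
depth(t(w, w, w)) = 1 + max(0, 0, 0) = 1
depth(t(t(w, w, w), s(w), w)) = 1 + max(1, 1, 0) = 2
depth(t(w, t(t(w, w, w), s(w), w), w)) = 1 + max(0, 2, 0) = 3
depth(s(t(w, w, w))) = 1 + depth(t(w, w, w)) = 1 + 1 = 2
depth(s(s(t(w, w, w)))) = 1 + depth(s(t(w, w, w))) = 1 + 2 = 3
depth(t(s(s(s(w))), t(w, t(t(w, w, w), s(w), w), w), s(s(t(w, w, w))))) = 1 + max(3, 3, 3) = 4
depth(t(s(w), s(w), w)) = 1 + max(1, 1, 0) = 2
depth(t(s(t(w, w, w)), w, t(s(w), s(w), w))) = 1 + max(2, 0, 2) = 3
depth(t(w, s(w), w)) = 1 + max(0, 1, 0) = 2
depth(t(t(w, s(w), w), t(w, w, w), s(t(w, w, w)))) = 1 + max(2, 1, 2) = 3
depth(t(s(t(w, w, w)), t(s(t(w, w, w)), w, t(s(w), s(w), w)), t(t(w, s(w), w), t(w, w, w), s(t(w, w, w))))) = 1 + max(2, 3, 3) = 4
depth(t(t(s(s(s(w))), t(w, t(t(w, w, w), s(w), w), w), s(s(t(w, w, w)))), w, t(s(t(w, w, w)), t(s(t(w, w, w)), w, t(s(w), s(w), w)), t(t(w, s(w), w), t(w, w, w), s(t(w, w, w)))))) = 1 + max(4, 0, 4) = 5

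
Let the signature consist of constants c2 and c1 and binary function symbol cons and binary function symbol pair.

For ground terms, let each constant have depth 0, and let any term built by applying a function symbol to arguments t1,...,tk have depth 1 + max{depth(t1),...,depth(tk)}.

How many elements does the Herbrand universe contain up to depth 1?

10

Write N_k for the number of ground terms of depth ≤ k. A term of depth ≤ k is either a constant or a function symbol applied to arguments of depth ≤ k−1, so N_k = 2 + N_{k-1}^2 + N_{k-1}^2.
N_0 = 2
N_1 = 2 + 2^2 + 2^2 = 10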